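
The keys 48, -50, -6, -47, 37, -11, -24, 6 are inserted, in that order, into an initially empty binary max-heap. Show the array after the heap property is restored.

Insert 48:
  append 48 at index 0 → [48] (no swap needed)
Insert -50:
  append -50 at index 1 → [48, -50] (no swap needed)
Insert -6:
  append -6 at index 2 → [48, -50, -6] (no swap needed)
Insert -47:
  append -47 at index 3 → [48, -50, -6, -47]
  -47 > parent -50 at index 1, swap → [48, -47, -6, -50]
Insert 37:
  append 37 at index 4 → [48, -47, -6, -50, 37]
  37 > parent -47 at index 1, swap → [48, 37, -6, -50, -47]
Insert -11:
  append -11 at index 5 → [48, 37, -6, -50, -47, -11] (no swap needed)
Insert -24:
  append -24 at index 6 → [48, 37, -6, -50, -47, -11, -24] (no swap needed)
Insert 6:
  append 6 at index 7 → [48, 37, -6, -50, -47, -11, -24, 6]
  6 > parent -50 at index 3, swap → [48, 37, -6, 6, -47, -11, -24, -50]

[48, 37, -6, 6, -47, -11, -24, -50]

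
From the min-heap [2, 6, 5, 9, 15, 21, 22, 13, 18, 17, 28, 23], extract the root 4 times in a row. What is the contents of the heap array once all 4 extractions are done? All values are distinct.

extract-min #1 returns 2:
  remove root 2; move last element 23 to root → [23, 6, 5, 9, 15, 21, 22, 13, 18, 17, 28]
  23 vs smaller child 5 at index 2, swap → [5, 6, 23, 9, 15, 21, 22, 13, 18, 17, 28]
  23 vs smaller child 21 at index 5, swap → [5, 6, 21, 9, 15, 23, 22, 13, 18, 17, 28]
extract-min #2 returns 5:
  remove root 5; move last element 28 to root → [28, 6, 21, 9, 15, 23, 22, 13, 18, 17]
  28 vs smaller child 6 at index 1, swap → [6, 28, 21, 9, 15, 23, 22, 13, 18, 17]
  28 vs smaller child 9 at index 3, swap → [6, 9, 21, 28, 15, 23, 22, 13, 18, 17]
  28 vs smaller child 13 at index 7, swap → [6, 9, 21, 13, 15, 23, 22, 28, 18, 17]
extract-min #3 returns 6:
  remove root 6; move last element 17 to root → [17, 9, 21, 13, 15, 23, 22, 28, 18]
  17 vs smaller child 9 at index 1, swap → [9, 17, 21, 13, 15, 23, 22, 28, 18]
  17 vs smaller child 13 at index 3, swap → [9, 13, 21, 17, 15, 23, 22, 28, 18]
extract-min #4 returns 9:
  remove root 9; move last element 18 to root → [18, 13, 21, 17, 15, 23, 22, 28]
  18 vs smaller child 13 at index 1, swap → [13, 18, 21, 17, 15, 23, 22, 28]
  18 vs smaller child 15 at index 4, swap → [13, 15, 21, 17, 18, 23, 22, 28]

[13, 15, 21, 17, 18, 23, 22, 28]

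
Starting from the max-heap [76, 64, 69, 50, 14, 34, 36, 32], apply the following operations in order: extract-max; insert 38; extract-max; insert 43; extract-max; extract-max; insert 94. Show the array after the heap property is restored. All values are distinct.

extract-max → returns 76:
  remove root 76; move last element 32 to root → [32, 64, 69, 50, 14, 34, 36]
  32 vs larger child 69 at index 2, swap → [69, 64, 32, 50, 14, 34, 36]
  32 vs larger child 36 at index 6, swap → [69, 64, 36, 50, 14, 34, 32]
insert 38:
  append 38 at index 7 → [69, 64, 36, 50, 14, 34, 32, 38] (no swap needed)
extract-max → returns 69:
  remove root 69; move last element 38 to root → [38, 64, 36, 50, 14, 34, 32]
  38 vs larger child 64 at index 1, swap → [64, 38, 36, 50, 14, 34, 32]
  38 vs larger child 50 at index 3, swap → [64, 50, 36, 38, 14, 34, 32]
insert 43:
  append 43 at index 7 → [64, 50, 36, 38, 14, 34, 32, 43]
  43 > parent 38 at index 3, swap → [64, 50, 36, 43, 14, 34, 32, 38]
extract-max → returns 64:
  remove root 64; move last element 38 to root → [38, 50, 36, 43, 14, 34, 32]
  38 vs larger child 50 at index 1, swap → [50, 38, 36, 43, 14, 34, 32]
  38 vs larger child 43 at index 3, swap → [50, 43, 36, 38, 14, 34, 32]
extract-max → returns 50:
  remove root 50; move last element 32 to root → [32, 43, 36, 38, 14, 34]
  32 vs larger child 43 at index 1, swap → [43, 32, 36, 38, 14, 34]
  32 vs larger child 38 at index 3, swap → [43, 38, 36, 32, 14, 34]
insert 94:
  append 94 at index 6 → [43, 38, 36, 32, 14, 34, 94]
  94 > parent 36 at index 2, swap → [43, 38, 94, 32, 14, 34, 36]
  94 > parent 43 at index 0, swap → [94, 38, 43, 32, 14, 34, 36]

[94, 38, 43, 32, 14, 34, 36]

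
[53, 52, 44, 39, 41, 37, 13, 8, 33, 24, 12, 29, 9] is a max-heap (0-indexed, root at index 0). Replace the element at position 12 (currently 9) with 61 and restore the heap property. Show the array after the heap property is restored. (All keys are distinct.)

set index 12 from 9 to 61 → [53, 52, 44, 39, 41, 37, 13, 8, 33, 24, 12, 29, 61]
61 > parent 37 at index 5, swap → [53, 52, 44, 39, 41, 61, 13, 8, 33, 24, 12, 29, 37]
61 > parent 44 at index 2, swap → [53, 52, 61, 39, 41, 44, 13, 8, 33, 24, 12, 29, 37]
61 > parent 53 at index 0, swap → [61, 52, 53, 39, 41, 44, 13, 8, 33, 24, 12, 29, 37]

[61, 52, 53, 39, 41, 44, 13, 8, 33, 24, 12, 29, 37]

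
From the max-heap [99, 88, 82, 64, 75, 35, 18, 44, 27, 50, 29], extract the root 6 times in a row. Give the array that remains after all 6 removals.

[44, 29, 35, 18, 27]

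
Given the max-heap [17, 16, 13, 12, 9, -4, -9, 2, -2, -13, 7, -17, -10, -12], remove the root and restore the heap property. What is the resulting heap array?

[16, 12, 13, 2, 9, -4, -9, -12, -2, -13, 7, -17, -10]

remove root 17; move last element -12 to root → [-12, 16, 13, 12, 9, -4, -9, 2, -2, -13, 7, -17, -10]
-12 vs larger child 16 at index 1, swap → [16, -12, 13, 12, 9, -4, -9, 2, -2, -13, 7, -17, -10]
-12 vs larger child 12 at index 3, swap → [16, 12, 13, -12, 9, -4, -9, 2, -2, -13, 7, -17, -10]
-12 vs larger child 2 at index 7, swap → [16, 12, 13, 2, 9, -4, -9, -12, -2, -13, 7, -17, -10]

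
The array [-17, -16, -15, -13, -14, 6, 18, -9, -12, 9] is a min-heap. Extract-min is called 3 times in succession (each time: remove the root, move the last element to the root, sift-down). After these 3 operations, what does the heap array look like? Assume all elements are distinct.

[-14, -13, -12, -9, 9, 6, 18]

extract-min #1 returns -17:
  remove root -17; move last element 9 to root → [9, -16, -15, -13, -14, 6, 18, -9, -12]
  9 vs smaller child -16 at index 1, swap → [-16, 9, -15, -13, -14, 6, 18, -9, -12]
  9 vs smaller child -14 at index 4, swap → [-16, -14, -15, -13, 9, 6, 18, -9, -12]
extract-min #2 returns -16:
  remove root -16; move last element -12 to root → [-12, -14, -15, -13, 9, 6, 18, -9]
  -12 vs smaller child -15 at index 2, swap → [-15, -14, -12, -13, 9, 6, 18, -9]
extract-min #3 returns -15:
  remove root -15; move last element -9 to root → [-9, -14, -12, -13, 9, 6, 18]
  -9 vs smaller child -14 at index 1, swap → [-14, -9, -12, -13, 9, 6, 18]
  -9 vs smaller child -13 at index 3, swap → [-14, -13, -12, -9, 9, 6, 18]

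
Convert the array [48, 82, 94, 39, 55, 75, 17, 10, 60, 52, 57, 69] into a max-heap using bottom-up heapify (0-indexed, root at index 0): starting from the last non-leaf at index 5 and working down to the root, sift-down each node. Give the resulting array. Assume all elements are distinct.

[94, 82, 75, 60, 57, 69, 17, 10, 39, 52, 55, 48]

sift down from index 5: already satisfies heap property
sift down from index 4:
  55 vs larger child 57 at index 10, swap → [48, 82, 94, 39, 57, 75, 17, 10, 60, 52, 55, 69]
sift down from index 3:
  39 vs larger child 60 at index 8, swap → [48, 82, 94, 60, 57, 75, 17, 10, 39, 52, 55, 69]
sift down from index 2: already satisfies heap property
sift down from index 1: already satisfies heap property
sift down from index 0:
  48 vs larger child 94 at index 2, swap → [94, 82, 48, 60, 57, 75, 17, 10, 39, 52, 55, 69]
  48 vs larger child 75 at index 5, swap → [94, 82, 75, 60, 57, 48, 17, 10, 39, 52, 55, 69]
  48 vs only child 69 at index 11, swap → [94, 82, 75, 60, 57, 69, 17, 10, 39, 52, 55, 48]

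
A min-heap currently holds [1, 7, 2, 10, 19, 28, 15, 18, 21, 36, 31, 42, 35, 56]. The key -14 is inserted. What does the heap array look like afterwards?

[-14, 7, 1, 10, 19, 28, 2, 18, 21, 36, 31, 42, 35, 56, 15]

append -14 at index 14 → [1, 7, 2, 10, 19, 28, 15, 18, 21, 36, 31, 42, 35, 56, -14]
-14 < parent 15 at index 6, swap → [1, 7, 2, 10, 19, 28, -14, 18, 21, 36, 31, 42, 35, 56, 15]
-14 < parent 2 at index 2, swap → [1, 7, -14, 10, 19, 28, 2, 18, 21, 36, 31, 42, 35, 56, 15]
-14 < parent 1 at index 0, swap → [-14, 7, 1, 10, 19, 28, 2, 18, 21, 36, 31, 42, 35, 56, 15]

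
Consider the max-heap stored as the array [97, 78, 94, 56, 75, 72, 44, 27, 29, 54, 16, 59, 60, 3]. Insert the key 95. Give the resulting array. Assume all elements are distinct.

append 95 at index 14 → [97, 78, 94, 56, 75, 72, 44, 27, 29, 54, 16, 59, 60, 3, 95]
95 > parent 44 at index 6, swap → [97, 78, 94, 56, 75, 72, 95, 27, 29, 54, 16, 59, 60, 3, 44]
95 > parent 94 at index 2, swap → [97, 78, 95, 56, 75, 72, 94, 27, 29, 54, 16, 59, 60, 3, 44]

[97, 78, 95, 56, 75, 72, 94, 27, 29, 54, 16, 59, 60, 3, 44]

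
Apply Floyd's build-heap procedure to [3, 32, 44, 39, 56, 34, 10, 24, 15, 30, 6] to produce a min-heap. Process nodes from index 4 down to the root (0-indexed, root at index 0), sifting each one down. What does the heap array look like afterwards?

sift down from index 4:
  56 vs smaller child 6 at index 10, swap → [3, 32, 44, 39, 6, 34, 10, 24, 15, 30, 56]
sift down from index 3:
  39 vs smaller child 15 at index 8, swap → [3, 32, 44, 15, 6, 34, 10, 24, 39, 30, 56]
sift down from index 2:
  44 vs smaller child 10 at index 6, swap → [3, 32, 10, 15, 6, 34, 44, 24, 39, 30, 56]
sift down from index 1:
  32 vs smaller child 6 at index 4, swap → [3, 6, 10, 15, 32, 34, 44, 24, 39, 30, 56]
  32 vs smaller child 30 at index 9, swap → [3, 6, 10, 15, 30, 34, 44, 24, 39, 32, 56]
sift down from index 0: already satisfies heap property

[3, 6, 10, 15, 30, 34, 44, 24, 39, 32, 56]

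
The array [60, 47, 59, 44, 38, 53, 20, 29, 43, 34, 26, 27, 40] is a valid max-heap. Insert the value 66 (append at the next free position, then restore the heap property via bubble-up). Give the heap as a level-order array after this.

[66, 47, 60, 44, 38, 53, 59, 29, 43, 34, 26, 27, 40, 20]

append 66 at index 13 → [60, 47, 59, 44, 38, 53, 20, 29, 43, 34, 26, 27, 40, 66]
66 > parent 20 at index 6, swap → [60, 47, 59, 44, 38, 53, 66, 29, 43, 34, 26, 27, 40, 20]
66 > parent 59 at index 2, swap → [60, 47, 66, 44, 38, 53, 59, 29, 43, 34, 26, 27, 40, 20]
66 > parent 60 at index 0, swap → [66, 47, 60, 44, 38, 53, 59, 29, 43, 34, 26, 27, 40, 20]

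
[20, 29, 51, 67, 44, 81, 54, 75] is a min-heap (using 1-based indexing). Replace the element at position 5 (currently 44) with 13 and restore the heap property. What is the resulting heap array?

set index 5 from 44 to 13 → [20, 29, 51, 67, 13, 81, 54, 75]
13 < parent 29 at index 2, swap → [20, 13, 51, 67, 29, 81, 54, 75]
13 < parent 20 at index 1, swap → [13, 20, 51, 67, 29, 81, 54, 75]

[13, 20, 51, 67, 29, 81, 54, 75]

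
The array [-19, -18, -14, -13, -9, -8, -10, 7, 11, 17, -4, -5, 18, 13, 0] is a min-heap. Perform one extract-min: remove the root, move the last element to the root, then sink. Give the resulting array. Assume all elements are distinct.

remove root -19; move last element 0 to root → [0, -18, -14, -13, -9, -8, -10, 7, 11, 17, -4, -5, 18, 13]
0 vs smaller child -18 at index 1, swap → [-18, 0, -14, -13, -9, -8, -10, 7, 11, 17, -4, -5, 18, 13]
0 vs smaller child -13 at index 3, swap → [-18, -13, -14, 0, -9, -8, -10, 7, 11, 17, -4, -5, 18, 13]

[-18, -13, -14, 0, -9, -8, -10, 7, 11, 17, -4, -5, 18, 13]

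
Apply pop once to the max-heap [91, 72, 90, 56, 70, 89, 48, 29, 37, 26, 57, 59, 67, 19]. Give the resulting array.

remove root 91; move last element 19 to root → [19, 72, 90, 56, 70, 89, 48, 29, 37, 26, 57, 59, 67]
19 vs larger child 90 at index 2, swap → [90, 72, 19, 56, 70, 89, 48, 29, 37, 26, 57, 59, 67]
19 vs larger child 89 at index 5, swap → [90, 72, 89, 56, 70, 19, 48, 29, 37, 26, 57, 59, 67]
19 vs larger child 67 at index 12, swap → [90, 72, 89, 56, 70, 67, 48, 29, 37, 26, 57, 59, 19]

[90, 72, 89, 56, 70, 67, 48, 29, 37, 26, 57, 59, 19]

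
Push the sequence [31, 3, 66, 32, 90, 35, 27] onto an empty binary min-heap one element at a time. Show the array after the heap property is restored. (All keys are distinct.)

[3, 31, 27, 32, 90, 66, 35]

Insert 31:
  append 31 at index 0 → [31] (no swap needed)
Insert 3:
  append 3 at index 1 → [31, 3]
  3 < parent 31 at index 0, swap → [3, 31]
Insert 66:
  append 66 at index 2 → [3, 31, 66] (no swap needed)
Insert 32:
  append 32 at index 3 → [3, 31, 66, 32] (no swap needed)
Insert 90:
  append 90 at index 4 → [3, 31, 66, 32, 90] (no swap needed)
Insert 35:
  append 35 at index 5 → [3, 31, 66, 32, 90, 35]
  35 < parent 66 at index 2, swap → [3, 31, 35, 32, 90, 66]
Insert 27:
  append 27 at index 6 → [3, 31, 35, 32, 90, 66, 27]
  27 < parent 35 at index 2, swap → [3, 31, 27, 32, 90, 66, 35]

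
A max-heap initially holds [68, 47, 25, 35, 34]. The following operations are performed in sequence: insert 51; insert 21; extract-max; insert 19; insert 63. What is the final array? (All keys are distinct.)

[63, 51, 25, 47, 34, 21, 19, 35]

insert 51:
  append 51 at index 5 → [68, 47, 25, 35, 34, 51]
  51 > parent 25 at index 2, swap → [68, 47, 51, 35, 34, 25]
insert 21:
  append 21 at index 6 → [68, 47, 51, 35, 34, 25, 21] (no swap needed)
extract-max → returns 68:
  remove root 68; move last element 21 to root → [21, 47, 51, 35, 34, 25]
  21 vs larger child 51 at index 2, swap → [51, 47, 21, 35, 34, 25]
  21 vs only child 25 at index 5, swap → [51, 47, 25, 35, 34, 21]
insert 19:
  append 19 at index 6 → [51, 47, 25, 35, 34, 21, 19] (no swap needed)
insert 63:
  append 63 at index 7 → [51, 47, 25, 35, 34, 21, 19, 63]
  63 > parent 35 at index 3, swap → [51, 47, 25, 63, 34, 21, 19, 35]
  63 > parent 47 at index 1, swap → [51, 63, 25, 47, 34, 21, 19, 35]
  63 > parent 51 at index 0, swap → [63, 51, 25, 47, 34, 21, 19, 35]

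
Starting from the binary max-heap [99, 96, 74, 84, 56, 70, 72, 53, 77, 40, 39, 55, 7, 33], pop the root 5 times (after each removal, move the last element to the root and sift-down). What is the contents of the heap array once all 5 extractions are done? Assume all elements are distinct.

[72, 56, 70, 53, 55, 40, 39, 7, 33]

extract-max #1 returns 99:
  remove root 99; move last element 33 to root → [33, 96, 74, 84, 56, 70, 72, 53, 77, 40, 39, 55, 7]
  33 vs larger child 96 at index 1, swap → [96, 33, 74, 84, 56, 70, 72, 53, 77, 40, 39, 55, 7]
  33 vs larger child 84 at index 3, swap → [96, 84, 74, 33, 56, 70, 72, 53, 77, 40, 39, 55, 7]
  33 vs larger child 77 at index 8, swap → [96, 84, 74, 77, 56, 70, 72, 53, 33, 40, 39, 55, 7]
extract-max #2 returns 96:
  remove root 96; move last element 7 to root → [7, 84, 74, 77, 56, 70, 72, 53, 33, 40, 39, 55]
  7 vs larger child 84 at index 1, swap → [84, 7, 74, 77, 56, 70, 72, 53, 33, 40, 39, 55]
  7 vs larger child 77 at index 3, swap → [84, 77, 74, 7, 56, 70, 72, 53, 33, 40, 39, 55]
  7 vs larger child 53 at index 7, swap → [84, 77, 74, 53, 56, 70, 72, 7, 33, 40, 39, 55]
extract-max #3 returns 84:
  remove root 84; move last element 55 to root → [55, 77, 74, 53, 56, 70, 72, 7, 33, 40, 39]
  55 vs larger child 77 at index 1, swap → [77, 55, 74, 53, 56, 70, 72, 7, 33, 40, 39]
  55 vs larger child 56 at index 4, swap → [77, 56, 74, 53, 55, 70, 72, 7, 33, 40, 39]
extract-max #4 returns 77:
  remove root 77; move last element 39 to root → [39, 56, 74, 53, 55, 70, 72, 7, 33, 40]
  39 vs larger child 74 at index 2, swap → [74, 56, 39, 53, 55, 70, 72, 7, 33, 40]
  39 vs larger child 72 at index 6, swap → [74, 56, 72, 53, 55, 70, 39, 7, 33, 40]
extract-max #5 returns 74:
  remove root 74; move last element 40 to root → [40, 56, 72, 53, 55, 70, 39, 7, 33]
  40 vs larger child 72 at index 2, swap → [72, 56, 40, 53, 55, 70, 39, 7, 33]
  40 vs larger child 70 at index 5, swap → [72, 56, 70, 53, 55, 40, 39, 7, 33]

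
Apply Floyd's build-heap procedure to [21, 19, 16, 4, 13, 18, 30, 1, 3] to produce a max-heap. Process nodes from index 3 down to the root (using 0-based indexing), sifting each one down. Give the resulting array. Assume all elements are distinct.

sift down from index 3: already satisfies heap property
sift down from index 2:
  16 vs larger child 30 at index 6, swap → [21, 19, 30, 4, 13, 18, 16, 1, 3]
sift down from index 1: already satisfies heap property
sift down from index 0:
  21 vs larger child 30 at index 2, swap → [30, 19, 21, 4, 13, 18, 16, 1, 3]

[30, 19, 21, 4, 13, 18, 16, 1, 3]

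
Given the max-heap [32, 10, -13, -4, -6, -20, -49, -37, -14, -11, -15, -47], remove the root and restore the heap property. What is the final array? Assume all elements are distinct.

[10, -4, -13, -14, -6, -20, -49, -37, -47, -11, -15]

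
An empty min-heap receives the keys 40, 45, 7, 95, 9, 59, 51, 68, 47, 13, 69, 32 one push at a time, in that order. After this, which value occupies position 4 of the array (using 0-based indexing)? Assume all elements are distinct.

Insert 40:
  append 40 at index 0 → [40] (no swap needed)
Insert 45:
  append 45 at index 1 → [40, 45] (no swap needed)
Insert 7:
  append 7 at index 2 → [40, 45, 7]
  7 < parent 40 at index 0, swap → [7, 45, 40]
Insert 95:
  append 95 at index 3 → [7, 45, 40, 95] (no swap needed)
Insert 9:
  append 9 at index 4 → [7, 45, 40, 95, 9]
  9 < parent 45 at index 1, swap → [7, 9, 40, 95, 45]
Insert 59:
  append 59 at index 5 → [7, 9, 40, 95, 45, 59] (no swap needed)
Insert 51:
  append 51 at index 6 → [7, 9, 40, 95, 45, 59, 51] (no swap needed)
Insert 68:
  append 68 at index 7 → [7, 9, 40, 95, 45, 59, 51, 68]
  68 < parent 95 at index 3, swap → [7, 9, 40, 68, 45, 59, 51, 95]
Insert 47:
  append 47 at index 8 → [7, 9, 40, 68, 45, 59, 51, 95, 47]
  47 < parent 68 at index 3, swap → [7, 9, 40, 47, 45, 59, 51, 95, 68]
Insert 13:
  append 13 at index 9 → [7, 9, 40, 47, 45, 59, 51, 95, 68, 13]
  13 < parent 45 at index 4, swap → [7, 9, 40, 47, 13, 59, 51, 95, 68, 45]
Insert 69:
  append 69 at index 10 → [7, 9, 40, 47, 13, 59, 51, 95, 68, 45, 69] (no swap needed)
Insert 32:
  append 32 at index 11 → [7, 9, 40, 47, 13, 59, 51, 95, 68, 45, 69, 32]
  32 < parent 59 at index 5, swap → [7, 9, 40, 47, 13, 32, 51, 95, 68, 45, 69, 59]
  32 < parent 40 at index 2, swap → [7, 9, 32, 47, 13, 40, 51, 95, 68, 45, 69, 59]
resulting array: [7, 9, 32, 47, 13, 40, 51, 95, 68, 45, 69, 59]

13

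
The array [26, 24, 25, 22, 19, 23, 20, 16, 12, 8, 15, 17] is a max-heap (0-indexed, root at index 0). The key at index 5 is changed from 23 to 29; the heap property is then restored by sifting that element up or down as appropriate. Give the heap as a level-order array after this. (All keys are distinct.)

set index 5 from 23 to 29 → [26, 24, 25, 22, 19, 29, 20, 16, 12, 8, 15, 17]
29 > parent 25 at index 2, swap → [26, 24, 29, 22, 19, 25, 20, 16, 12, 8, 15, 17]
29 > parent 26 at index 0, swap → [29, 24, 26, 22, 19, 25, 20, 16, 12, 8, 15, 17]

[29, 24, 26, 22, 19, 25, 20, 16, 12, 8, 15, 17]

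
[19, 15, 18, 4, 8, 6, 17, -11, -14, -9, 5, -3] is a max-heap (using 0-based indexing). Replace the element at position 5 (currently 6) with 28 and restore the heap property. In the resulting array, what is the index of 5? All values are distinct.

set index 5 from 6 to 28 → [19, 15, 18, 4, 8, 28, 17, -11, -14, -9, 5, -3]
28 > parent 18 at index 2, swap → [19, 15, 28, 4, 8, 18, 17, -11, -14, -9, 5, -3]
28 > parent 19 at index 0, swap → [28, 15, 19, 4, 8, 18, 17, -11, -14, -9, 5, -3]
resulting array: [28, 15, 19, 4, 8, 18, 17, -11, -14, -9, 5, -3]

10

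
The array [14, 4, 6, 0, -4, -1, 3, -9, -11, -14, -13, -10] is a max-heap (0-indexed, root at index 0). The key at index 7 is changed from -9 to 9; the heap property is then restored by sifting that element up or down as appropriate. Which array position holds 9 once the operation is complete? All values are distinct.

1

set index 7 from -9 to 9 → [14, 4, 6, 0, -4, -1, 3, 9, -11, -14, -13, -10]
9 > parent 0 at index 3, swap → [14, 4, 6, 9, -4, -1, 3, 0, -11, -14, -13, -10]
9 > parent 4 at index 1, swap → [14, 9, 6, 4, -4, -1, 3, 0, -11, -14, -13, -10]
resulting array: [14, 9, 6, 4, -4, -1, 3, 0, -11, -14, -13, -10]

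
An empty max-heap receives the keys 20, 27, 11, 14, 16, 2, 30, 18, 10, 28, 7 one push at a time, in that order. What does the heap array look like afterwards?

Insert 20:
  append 20 at index 0 → [20] (no swap needed)
Insert 27:
  append 27 at index 1 → [20, 27]
  27 > parent 20 at index 0, swap → [27, 20]
Insert 11:
  append 11 at index 2 → [27, 20, 11] (no swap needed)
Insert 14:
  append 14 at index 3 → [27, 20, 11, 14] (no swap needed)
Insert 16:
  append 16 at index 4 → [27, 20, 11, 14, 16] (no swap needed)
Insert 2:
  append 2 at index 5 → [27, 20, 11, 14, 16, 2] (no swap needed)
Insert 30:
  append 30 at index 6 → [27, 20, 11, 14, 16, 2, 30]
  30 > parent 11 at index 2, swap → [27, 20, 30, 14, 16, 2, 11]
  30 > parent 27 at index 0, swap → [30, 20, 27, 14, 16, 2, 11]
Insert 18:
  append 18 at index 7 → [30, 20, 27, 14, 16, 2, 11, 18]
  18 > parent 14 at index 3, swap → [30, 20, 27, 18, 16, 2, 11, 14]
Insert 10:
  append 10 at index 8 → [30, 20, 27, 18, 16, 2, 11, 14, 10] (no swap needed)
Insert 28:
  append 28 at index 9 → [30, 20, 27, 18, 16, 2, 11, 14, 10, 28]
  28 > parent 16 at index 4, swap → [30, 20, 27, 18, 28, 2, 11, 14, 10, 16]
  28 > parent 20 at index 1, swap → [30, 28, 27, 18, 20, 2, 11, 14, 10, 16]
Insert 7:
  append 7 at index 10 → [30, 28, 27, 18, 20, 2, 11, 14, 10, 16, 7] (no swap needed)

[30, 28, 27, 18, 20, 2, 11, 14, 10, 16, 7]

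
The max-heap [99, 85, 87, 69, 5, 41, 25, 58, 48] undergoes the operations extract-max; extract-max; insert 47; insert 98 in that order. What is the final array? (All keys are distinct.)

[98, 85, 48, 69, 5, 41, 25, 47, 58]

extract-max → returns 99:
  remove root 99; move last element 48 to root → [48, 85, 87, 69, 5, 41, 25, 58]
  48 vs larger child 87 at index 2, swap → [87, 85, 48, 69, 5, 41, 25, 58]
extract-max → returns 87:
  remove root 87; move last element 58 to root → [58, 85, 48, 69, 5, 41, 25]
  58 vs larger child 85 at index 1, swap → [85, 58, 48, 69, 5, 41, 25]
  58 vs larger child 69 at index 3, swap → [85, 69, 48, 58, 5, 41, 25]
insert 47:
  append 47 at index 7 → [85, 69, 48, 58, 5, 41, 25, 47] (no swap needed)
insert 98:
  append 98 at index 8 → [85, 69, 48, 58, 5, 41, 25, 47, 98]
  98 > parent 58 at index 3, swap → [85, 69, 48, 98, 5, 41, 25, 47, 58]
  98 > parent 69 at index 1, swap → [85, 98, 48, 69, 5, 41, 25, 47, 58]
  98 > parent 85 at index 0, swap → [98, 85, 48, 69, 5, 41, 25, 47, 58]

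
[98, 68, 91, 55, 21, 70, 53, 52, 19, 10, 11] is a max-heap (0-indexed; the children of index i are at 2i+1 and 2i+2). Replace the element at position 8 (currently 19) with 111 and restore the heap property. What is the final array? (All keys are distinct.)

[111, 98, 91, 68, 21, 70, 53, 52, 55, 10, 11]

set index 8 from 19 to 111 → [98, 68, 91, 55, 21, 70, 53, 52, 111, 10, 11]
111 > parent 55 at index 3, swap → [98, 68, 91, 111, 21, 70, 53, 52, 55, 10, 11]
111 > parent 68 at index 1, swap → [98, 111, 91, 68, 21, 70, 53, 52, 55, 10, 11]
111 > parent 98 at index 0, swap → [111, 98, 91, 68, 21, 70, 53, 52, 55, 10, 11]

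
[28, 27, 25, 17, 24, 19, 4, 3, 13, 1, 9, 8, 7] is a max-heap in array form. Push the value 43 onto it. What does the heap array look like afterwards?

[43, 27, 28, 17, 24, 19, 25, 3, 13, 1, 9, 8, 7, 4]

append 43 at index 13 → [28, 27, 25, 17, 24, 19, 4, 3, 13, 1, 9, 8, 7, 43]
43 > parent 4 at index 6, swap → [28, 27, 25, 17, 24, 19, 43, 3, 13, 1, 9, 8, 7, 4]
43 > parent 25 at index 2, swap → [28, 27, 43, 17, 24, 19, 25, 3, 13, 1, 9, 8, 7, 4]
43 > parent 28 at index 0, swap → [43, 27, 28, 17, 24, 19, 25, 3, 13, 1, 9, 8, 7, 4]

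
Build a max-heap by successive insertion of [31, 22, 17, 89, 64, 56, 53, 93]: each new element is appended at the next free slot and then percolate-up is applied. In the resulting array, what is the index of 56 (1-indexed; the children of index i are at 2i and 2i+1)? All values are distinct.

3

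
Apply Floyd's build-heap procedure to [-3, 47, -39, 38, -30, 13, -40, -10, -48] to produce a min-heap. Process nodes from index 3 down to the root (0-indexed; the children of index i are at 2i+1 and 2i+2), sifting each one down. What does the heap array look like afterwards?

sift down from index 3:
  38 vs smaller child -48 at index 8, swap → [-3, 47, -39, -48, -30, 13, -40, -10, 38]
sift down from index 2:
  -39 vs smaller child -40 at index 6, swap → [-3, 47, -40, -48, -30, 13, -39, -10, 38]
sift down from index 1:
  47 vs smaller child -48 at index 3, swap → [-3, -48, -40, 47, -30, 13, -39, -10, 38]
  47 vs smaller child -10 at index 7, swap → [-3, -48, -40, -10, -30, 13, -39, 47, 38]
sift down from index 0:
  -3 vs smaller child -48 at index 1, swap → [-48, -3, -40, -10, -30, 13, -39, 47, 38]
  -3 vs smaller child -30 at index 4, swap → [-48, -30, -40, -10, -3, 13, -39, 47, 38]

[-48, -30, -40, -10, -3, 13, -39, 47, 38]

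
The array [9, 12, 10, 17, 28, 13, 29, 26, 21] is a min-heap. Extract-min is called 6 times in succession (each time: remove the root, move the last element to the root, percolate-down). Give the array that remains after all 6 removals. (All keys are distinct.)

extract-min #1 returns 9:
  remove root 9; move last element 21 to root → [21, 12, 10, 17, 28, 13, 29, 26]
  21 vs smaller child 10 at index 2, swap → [10, 12, 21, 17, 28, 13, 29, 26]
  21 vs smaller child 13 at index 5, swap → [10, 12, 13, 17, 28, 21, 29, 26]
extract-min #2 returns 10:
  remove root 10; move last element 26 to root → [26, 12, 13, 17, 28, 21, 29]
  26 vs smaller child 12 at index 1, swap → [12, 26, 13, 17, 28, 21, 29]
  26 vs smaller child 17 at index 3, swap → [12, 17, 13, 26, 28, 21, 29]
extract-min #3 returns 12:
  remove root 12; move last element 29 to root → [29, 17, 13, 26, 28, 21]
  29 vs smaller child 13 at index 2, swap → [13, 17, 29, 26, 28, 21]
  29 vs only child 21 at index 5, swap → [13, 17, 21, 26, 28, 29]
extract-min #4 returns 13:
  remove root 13; move last element 29 to root → [29, 17, 21, 26, 28]
  29 vs smaller child 17 at index 1, swap → [17, 29, 21, 26, 28]
  29 vs smaller child 26 at index 3, swap → [17, 26, 21, 29, 28]
extract-min #5 returns 17:
  remove root 17; move last element 28 to root → [28, 26, 21, 29]
  28 vs smaller child 21 at index 2, swap → [21, 26, 28, 29]
extract-min #6 returns 21:
  remove root 21; move last element 29 to root → [29, 26, 28]
  29 vs smaller child 26 at index 1, swap → [26, 29, 28]

[26, 29, 28]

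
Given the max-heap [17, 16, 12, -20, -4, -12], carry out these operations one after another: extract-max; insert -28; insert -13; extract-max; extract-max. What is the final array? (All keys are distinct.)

extract-max → returns 17:
  remove root 17; move last element -12 to root → [-12, 16, 12, -20, -4]
  -12 vs larger child 16 at index 1, swap → [16, -12, 12, -20, -4]
  -12 vs larger child -4 at index 4, swap → [16, -4, 12, -20, -12]
insert -28:
  append -28 at index 5 → [16, -4, 12, -20, -12, -28] (no swap needed)
insert -13:
  append -13 at index 6 → [16, -4, 12, -20, -12, -28, -13] (no swap needed)
extract-max → returns 16:
  remove root 16; move last element -13 to root → [-13, -4, 12, -20, -12, -28]
  -13 vs larger child 12 at index 2, swap → [12, -4, -13, -20, -12, -28]
extract-max → returns 12:
  remove root 12; move last element -28 to root → [-28, -4, -13, -20, -12]
  -28 vs larger child -4 at index 1, swap → [-4, -28, -13, -20, -12]
  -28 vs larger child -12 at index 4, swap → [-4, -12, -13, -20, -28]

[-4, -12, -13, -20, -28]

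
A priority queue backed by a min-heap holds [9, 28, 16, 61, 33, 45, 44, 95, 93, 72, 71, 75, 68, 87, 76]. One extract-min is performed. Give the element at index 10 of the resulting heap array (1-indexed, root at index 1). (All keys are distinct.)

72

remove root 9; move last element 76 to root → [76, 28, 16, 61, 33, 45, 44, 95, 93, 72, 71, 75, 68, 87]
76 vs smaller child 16 at index 3, swap → [16, 28, 76, 61, 33, 45, 44, 95, 93, 72, 71, 75, 68, 87]
76 vs smaller child 44 at index 7, swap → [16, 28, 44, 61, 33, 45, 76, 95, 93, 72, 71, 75, 68, 87]
resulting array: [16, 28, 44, 61, 33, 45, 76, 95, 93, 72, 71, 75, 68, 87]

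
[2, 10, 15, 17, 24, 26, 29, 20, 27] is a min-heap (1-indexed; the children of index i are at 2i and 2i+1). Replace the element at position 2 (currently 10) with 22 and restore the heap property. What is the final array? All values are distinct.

set index 2 from 10 to 22 → [2, 22, 15, 17, 24, 26, 29, 20, 27]
22 vs smaller child 17 at index 4, swap → [2, 17, 15, 22, 24, 26, 29, 20, 27]
22 vs smaller child 20 at index 8, swap → [2, 17, 15, 20, 24, 26, 29, 22, 27]

[2, 17, 15, 20, 24, 26, 29, 22, 27]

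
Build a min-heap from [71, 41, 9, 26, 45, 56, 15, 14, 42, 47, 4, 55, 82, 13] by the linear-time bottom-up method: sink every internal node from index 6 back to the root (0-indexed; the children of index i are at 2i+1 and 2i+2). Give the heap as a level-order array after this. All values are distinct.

[4, 14, 9, 26, 41, 55, 13, 71, 42, 47, 45, 56, 82, 15]

sift down from index 6:
  15 vs only child 13 at index 13, swap → [71, 41, 9, 26, 45, 56, 13, 14, 42, 47, 4, 55, 82, 15]
sift down from index 5:
  56 vs smaller child 55 at index 11, swap → [71, 41, 9, 26, 45, 55, 13, 14, 42, 47, 4, 56, 82, 15]
sift down from index 4:
  45 vs smaller child 4 at index 10, swap → [71, 41, 9, 26, 4, 55, 13, 14, 42, 47, 45, 56, 82, 15]
sift down from index 3:
  26 vs smaller child 14 at index 7, swap → [71, 41, 9, 14, 4, 55, 13, 26, 42, 47, 45, 56, 82, 15]
sift down from index 2: already satisfies heap property
sift down from index 1:
  41 vs smaller child 4 at index 4, swap → [71, 4, 9, 14, 41, 55, 13, 26, 42, 47, 45, 56, 82, 15]
sift down from index 0:
  71 vs smaller child 4 at index 1, swap → [4, 71, 9, 14, 41, 55, 13, 26, 42, 47, 45, 56, 82, 15]
  71 vs smaller child 14 at index 3, swap → [4, 14, 9, 71, 41, 55, 13, 26, 42, 47, 45, 56, 82, 15]
  71 vs smaller child 26 at index 7, swap → [4, 14, 9, 26, 41, 55, 13, 71, 42, 47, 45, 56, 82, 15]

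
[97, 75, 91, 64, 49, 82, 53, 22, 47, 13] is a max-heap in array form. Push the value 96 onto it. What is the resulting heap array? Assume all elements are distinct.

[97, 96, 91, 64, 75, 82, 53, 22, 47, 13, 49]

append 96 at index 10 → [97, 75, 91, 64, 49, 82, 53, 22, 47, 13, 96]
96 > parent 49 at index 4, swap → [97, 75, 91, 64, 96, 82, 53, 22, 47, 13, 49]
96 > parent 75 at index 1, swap → [97, 96, 91, 64, 75, 82, 53, 22, 47, 13, 49]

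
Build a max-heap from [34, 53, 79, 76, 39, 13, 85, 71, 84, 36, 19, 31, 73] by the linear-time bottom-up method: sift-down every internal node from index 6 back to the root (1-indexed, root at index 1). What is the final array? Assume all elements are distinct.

sift down from index 6:
  13 vs larger child 73 at index 13, swap → [34, 53, 79, 76, 39, 73, 85, 71, 84, 36, 19, 31, 13]
sift down from index 5: already satisfies heap property
sift down from index 4:
  76 vs larger child 84 at index 9, swap → [34, 53, 79, 84, 39, 73, 85, 71, 76, 36, 19, 31, 13]
sift down from index 3:
  79 vs larger child 85 at index 7, swap → [34, 53, 85, 84, 39, 73, 79, 71, 76, 36, 19, 31, 13]
sift down from index 2:
  53 vs larger child 84 at index 4, swap → [34, 84, 85, 53, 39, 73, 79, 71, 76, 36, 19, 31, 13]
  53 vs larger child 76 at index 9, swap → [34, 84, 85, 76, 39, 73, 79, 71, 53, 36, 19, 31, 13]
sift down from index 1:
  34 vs larger child 85 at index 3, swap → [85, 84, 34, 76, 39, 73, 79, 71, 53, 36, 19, 31, 13]
  34 vs larger child 79 at index 7, swap → [85, 84, 79, 76, 39, 73, 34, 71, 53, 36, 19, 31, 13]

[85, 84, 79, 76, 39, 73, 34, 71, 53, 36, 19, 31, 13]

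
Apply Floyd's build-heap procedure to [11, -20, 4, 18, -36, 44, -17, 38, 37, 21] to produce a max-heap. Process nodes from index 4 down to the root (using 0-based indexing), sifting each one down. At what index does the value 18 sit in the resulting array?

7

sift down from index 4:
  -36 vs only child 21 at index 9, swap → [11, -20, 4, 18, 21, 44, -17, 38, 37, -36]
sift down from index 3:
  18 vs larger child 38 at index 7, swap → [11, -20, 4, 38, 21, 44, -17, 18, 37, -36]
sift down from index 2:
  4 vs larger child 44 at index 5, swap → [11, -20, 44, 38, 21, 4, -17, 18, 37, -36]
sift down from index 1:
  -20 vs larger child 38 at index 3, swap → [11, 38, 44, -20, 21, 4, -17, 18, 37, -36]
  -20 vs larger child 37 at index 8, swap → [11, 38, 44, 37, 21, 4, -17, 18, -20, -36]
sift down from index 0:
  11 vs larger child 44 at index 2, swap → [44, 38, 11, 37, 21, 4, -17, 18, -20, -36]
resulting array: [44, 38, 11, 37, 21, 4, -17, 18, -20, -36]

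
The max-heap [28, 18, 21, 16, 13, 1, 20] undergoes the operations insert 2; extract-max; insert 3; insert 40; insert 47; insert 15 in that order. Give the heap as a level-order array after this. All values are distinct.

[47, 40, 20, 18, 21, 1, 2, 3, 16, 13, 15]

insert 2:
  append 2 at index 7 → [28, 18, 21, 16, 13, 1, 20, 2] (no swap needed)
extract-max → returns 28:
  remove root 28; move last element 2 to root → [2, 18, 21, 16, 13, 1, 20]
  2 vs larger child 21 at index 2, swap → [21, 18, 2, 16, 13, 1, 20]
  2 vs larger child 20 at index 6, swap → [21, 18, 20, 16, 13, 1, 2]
insert 3:
  append 3 at index 7 → [21, 18, 20, 16, 13, 1, 2, 3] (no swap needed)
insert 40:
  append 40 at index 8 → [21, 18, 20, 16, 13, 1, 2, 3, 40]
  40 > parent 16 at index 3, swap → [21, 18, 20, 40, 13, 1, 2, 3, 16]
  40 > parent 18 at index 1, swap → [21, 40, 20, 18, 13, 1, 2, 3, 16]
  40 > parent 21 at index 0, swap → [40, 21, 20, 18, 13, 1, 2, 3, 16]
insert 47:
  append 47 at index 9 → [40, 21, 20, 18, 13, 1, 2, 3, 16, 47]
  47 > parent 13 at index 4, swap → [40, 21, 20, 18, 47, 1, 2, 3, 16, 13]
  47 > parent 21 at index 1, swap → [40, 47, 20, 18, 21, 1, 2, 3, 16, 13]
  47 > parent 40 at index 0, swap → [47, 40, 20, 18, 21, 1, 2, 3, 16, 13]
insert 15:
  append 15 at index 10 → [47, 40, 20, 18, 21, 1, 2, 3, 16, 13, 15] (no swap needed)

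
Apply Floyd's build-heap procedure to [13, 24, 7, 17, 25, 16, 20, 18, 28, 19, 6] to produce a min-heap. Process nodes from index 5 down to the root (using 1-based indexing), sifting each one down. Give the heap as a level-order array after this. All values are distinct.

sift down from index 5:
  25 vs smaller child 6 at index 11, swap → [13, 24, 7, 17, 6, 16, 20, 18, 28, 19, 25]
sift down from index 4: already satisfies heap property
sift down from index 3: already satisfies heap property
sift down from index 2:
  24 vs smaller child 6 at index 5, swap → [13, 6, 7, 17, 24, 16, 20, 18, 28, 19, 25]
  24 vs smaller child 19 at index 10, swap → [13, 6, 7, 17, 19, 16, 20, 18, 28, 24, 25]
sift down from index 1:
  13 vs smaller child 6 at index 2, swap → [6, 13, 7, 17, 19, 16, 20, 18, 28, 24, 25]

[6, 13, 7, 17, 19, 16, 20, 18, 28, 24, 25]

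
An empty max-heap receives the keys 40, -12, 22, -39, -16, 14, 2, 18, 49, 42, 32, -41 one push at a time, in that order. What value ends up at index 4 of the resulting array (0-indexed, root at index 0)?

40

Insert 40:
  append 40 at index 0 → [40] (no swap needed)
Insert -12:
  append -12 at index 1 → [40, -12] (no swap needed)
Insert 22:
  append 22 at index 2 → [40, -12, 22] (no swap needed)
Insert -39:
  append -39 at index 3 → [40, -12, 22, -39] (no swap needed)
Insert -16:
  append -16 at index 4 → [40, -12, 22, -39, -16] (no swap needed)
Insert 14:
  append 14 at index 5 → [40, -12, 22, -39, -16, 14] (no swap needed)
Insert 2:
  append 2 at index 6 → [40, -12, 22, -39, -16, 14, 2] (no swap needed)
Insert 18:
  append 18 at index 7 → [40, -12, 22, -39, -16, 14, 2, 18]
  18 > parent -39 at index 3, swap → [40, -12, 22, 18, -16, 14, 2, -39]
  18 > parent -12 at index 1, swap → [40, 18, 22, -12, -16, 14, 2, -39]
Insert 49:
  append 49 at index 8 → [40, 18, 22, -12, -16, 14, 2, -39, 49]
  49 > parent -12 at index 3, swap → [40, 18, 22, 49, -16, 14, 2, -39, -12]
  49 > parent 18 at index 1, swap → [40, 49, 22, 18, -16, 14, 2, -39, -12]
  49 > parent 40 at index 0, swap → [49, 40, 22, 18, -16, 14, 2, -39, -12]
Insert 42:
  append 42 at index 9 → [49, 40, 22, 18, -16, 14, 2, -39, -12, 42]
  42 > parent -16 at index 4, swap → [49, 40, 22, 18, 42, 14, 2, -39, -12, -16]
  42 > parent 40 at index 1, swap → [49, 42, 22, 18, 40, 14, 2, -39, -12, -16]
Insert 32:
  append 32 at index 10 → [49, 42, 22, 18, 40, 14, 2, -39, -12, -16, 32] (no swap needed)
Insert -41:
  append -41 at index 11 → [49, 42, 22, 18, 40, 14, 2, -39, -12, -16, 32, -41] (no swap needed)
resulting array: [49, 42, 22, 18, 40, 14, 2, -39, -12, -16, 32, -41]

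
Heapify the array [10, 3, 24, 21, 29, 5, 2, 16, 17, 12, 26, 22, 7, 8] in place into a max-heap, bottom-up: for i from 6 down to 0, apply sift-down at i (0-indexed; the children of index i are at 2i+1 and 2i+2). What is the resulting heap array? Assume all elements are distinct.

[29, 26, 24, 21, 12, 22, 8, 16, 17, 10, 3, 5, 7, 2]

sift down from index 6:
  2 vs only child 8 at index 13, swap → [10, 3, 24, 21, 29, 5, 8, 16, 17, 12, 26, 22, 7, 2]
sift down from index 5:
  5 vs larger child 22 at index 11, swap → [10, 3, 24, 21, 29, 22, 8, 16, 17, 12, 26, 5, 7, 2]
sift down from index 4: already satisfies heap property
sift down from index 3: already satisfies heap property
sift down from index 2: already satisfies heap property
sift down from index 1:
  3 vs larger child 29 at index 4, swap → [10, 29, 24, 21, 3, 22, 8, 16, 17, 12, 26, 5, 7, 2]
  3 vs larger child 26 at index 10, swap → [10, 29, 24, 21, 26, 22, 8, 16, 17, 12, 3, 5, 7, 2]
sift down from index 0:
  10 vs larger child 29 at index 1, swap → [29, 10, 24, 21, 26, 22, 8, 16, 17, 12, 3, 5, 7, 2]
  10 vs larger child 26 at index 4, swap → [29, 26, 24, 21, 10, 22, 8, 16, 17, 12, 3, 5, 7, 2]
  10 vs larger child 12 at index 9, swap → [29, 26, 24, 21, 12, 22, 8, 16, 17, 10, 3, 5, 7, 2]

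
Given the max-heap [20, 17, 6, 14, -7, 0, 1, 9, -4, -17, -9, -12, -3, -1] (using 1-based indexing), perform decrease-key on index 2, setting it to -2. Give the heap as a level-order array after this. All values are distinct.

[20, 14, 6, 9, -7, 0, 1, -2, -4, -17, -9, -12, -3, -1]

set index 2 from 17 to -2 → [20, -2, 6, 14, -7, 0, 1, 9, -4, -17, -9, -12, -3, -1]
-2 vs larger child 14 at index 4, swap → [20, 14, 6, -2, -7, 0, 1, 9, -4, -17, -9, -12, -3, -1]
-2 vs larger child 9 at index 8, swap → [20, 14, 6, 9, -7, 0, 1, -2, -4, -17, -9, -12, -3, -1]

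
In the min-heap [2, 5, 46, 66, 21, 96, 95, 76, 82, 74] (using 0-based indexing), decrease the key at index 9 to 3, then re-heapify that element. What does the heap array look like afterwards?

[2, 3, 46, 66, 5, 96, 95, 76, 82, 21]

set index 9 from 74 to 3 → [2, 5, 46, 66, 21, 96, 95, 76, 82, 3]
3 < parent 21 at index 4, swap → [2, 5, 46, 66, 3, 96, 95, 76, 82, 21]
3 < parent 5 at index 1, swap → [2, 3, 46, 66, 5, 96, 95, 76, 82, 21]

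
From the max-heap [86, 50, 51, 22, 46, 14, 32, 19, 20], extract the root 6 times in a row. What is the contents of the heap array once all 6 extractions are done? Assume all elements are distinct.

[20, 19, 14]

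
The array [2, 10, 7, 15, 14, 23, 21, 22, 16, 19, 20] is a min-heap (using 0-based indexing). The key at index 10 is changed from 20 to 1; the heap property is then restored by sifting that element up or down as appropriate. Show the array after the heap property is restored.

set index 10 from 20 to 1 → [2, 10, 7, 15, 14, 23, 21, 22, 16, 19, 1]
1 < parent 14 at index 4, swap → [2, 10, 7, 15, 1, 23, 21, 22, 16, 19, 14]
1 < parent 10 at index 1, swap → [2, 1, 7, 15, 10, 23, 21, 22, 16, 19, 14]
1 < parent 2 at index 0, swap → [1, 2, 7, 15, 10, 23, 21, 22, 16, 19, 14]

[1, 2, 7, 15, 10, 23, 21, 22, 16, 19, 14]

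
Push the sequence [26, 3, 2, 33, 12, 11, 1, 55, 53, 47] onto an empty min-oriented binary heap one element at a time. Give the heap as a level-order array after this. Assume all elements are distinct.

Insert 26:
  append 26 at index 0 → [26] (no swap needed)
Insert 3:
  append 3 at index 1 → [26, 3]
  3 < parent 26 at index 0, swap → [3, 26]
Insert 2:
  append 2 at index 2 → [3, 26, 2]
  2 < parent 3 at index 0, swap → [2, 26, 3]
Insert 33:
  append 33 at index 3 → [2, 26, 3, 33] (no swap needed)
Insert 12:
  append 12 at index 4 → [2, 26, 3, 33, 12]
  12 < parent 26 at index 1, swap → [2, 12, 3, 33, 26]
Insert 11:
  append 11 at index 5 → [2, 12, 3, 33, 26, 11] (no swap needed)
Insert 1:
  append 1 at index 6 → [2, 12, 3, 33, 26, 11, 1]
  1 < parent 3 at index 2, swap → [2, 12, 1, 33, 26, 11, 3]
  1 < parent 2 at index 0, swap → [1, 12, 2, 33, 26, 11, 3]
Insert 55:
  append 55 at index 7 → [1, 12, 2, 33, 26, 11, 3, 55] (no swap needed)
Insert 53:
  append 53 at index 8 → [1, 12, 2, 33, 26, 11, 3, 55, 53] (no swap needed)
Insert 47:
  append 47 at index 9 → [1, 12, 2, 33, 26, 11, 3, 55, 53, 47] (no swap needed)

[1, 12, 2, 33, 26, 11, 3, 55, 53, 47]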